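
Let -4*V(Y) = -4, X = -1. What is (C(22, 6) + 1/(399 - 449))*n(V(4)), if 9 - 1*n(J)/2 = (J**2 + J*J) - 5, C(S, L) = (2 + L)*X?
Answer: -4812/25 ≈ -192.48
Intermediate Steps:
V(Y) = 1 (V(Y) = -1/4*(-4) = 1)
C(S, L) = -2 - L (C(S, L) = (2 + L)*(-1) = -2 - L)
n(J) = 28 - 4*J**2 (n(J) = 18 - 2*((J**2 + J*J) - 5) = 18 - 2*((J**2 + J**2) - 5) = 18 - 2*(2*J**2 - 5) = 18 - 2*(-5 + 2*J**2) = 18 + (10 - 4*J**2) = 28 - 4*J**2)
(C(22, 6) + 1/(399 - 449))*n(V(4)) = ((-2 - 1*6) + 1/(399 - 449))*(28 - 4*1**2) = ((-2 - 6) + 1/(-50))*(28 - 4*1) = (-8 - 1/50)*(28 - 4) = -401/50*24 = -4812/25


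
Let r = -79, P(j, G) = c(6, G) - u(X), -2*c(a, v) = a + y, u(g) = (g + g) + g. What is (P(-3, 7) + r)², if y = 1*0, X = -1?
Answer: 6241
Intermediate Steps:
u(g) = 3*g (u(g) = 2*g + g = 3*g)
y = 0
c(a, v) = -a/2 (c(a, v) = -(a + 0)/2 = -a/2)
P(j, G) = 0 (P(j, G) = -½*6 - 3*(-1) = -3 - 1*(-3) = -3 + 3 = 0)
(P(-3, 7) + r)² = (0 - 79)² = (-79)² = 6241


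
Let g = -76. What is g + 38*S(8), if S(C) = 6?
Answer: 152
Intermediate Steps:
g + 38*S(8) = -76 + 38*6 = -76 + 228 = 152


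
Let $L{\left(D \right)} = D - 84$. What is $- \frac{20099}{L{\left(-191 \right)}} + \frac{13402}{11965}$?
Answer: $\frac{48834017}{658075} \approx 74.207$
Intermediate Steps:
$L{\left(D \right)} = -84 + D$
$- \frac{20099}{L{\left(-191 \right)}} + \frac{13402}{11965} = - \frac{20099}{-84 - 191} + \frac{13402}{11965} = - \frac{20099}{-275} + 13402 \cdot \frac{1}{11965} = \left(-20099\right) \left(- \frac{1}{275}\right) + \frac{13402}{11965} = \frac{20099}{275} + \frac{13402}{11965} = \frac{48834017}{658075}$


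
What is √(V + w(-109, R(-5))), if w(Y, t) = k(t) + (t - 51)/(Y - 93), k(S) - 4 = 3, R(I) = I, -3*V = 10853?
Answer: 2*I*√82866561/303 ≈ 60.087*I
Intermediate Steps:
V = -10853/3 (V = -⅓*10853 = -10853/3 ≈ -3617.7)
k(S) = 7 (k(S) = 4 + 3 = 7)
w(Y, t) = 7 + (-51 + t)/(-93 + Y) (w(Y, t) = 7 + (t - 51)/(Y - 93) = 7 + (-51 + t)/(-93 + Y))
√(V + w(-109, R(-5))) = √(-10853/3 + (-702 - 5 + 7*(-109))/(-93 - 109)) = √(-10853/3 + (-702 - 5 - 763)/(-202)) = √(-10853/3 - 1/202*(-1470)) = √(-10853/3 + 735/101) = √(-1093948/303) = 2*I*√82866561/303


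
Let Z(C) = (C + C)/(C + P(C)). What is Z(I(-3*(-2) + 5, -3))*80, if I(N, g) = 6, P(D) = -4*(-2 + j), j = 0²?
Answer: 480/7 ≈ 68.571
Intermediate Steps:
j = 0
P(D) = 8 (P(D) = -4*(-2 + 0) = -4*(-2) = 8)
Z(C) = 2*C/(8 + C) (Z(C) = (C + C)/(C + 8) = (2*C)/(8 + C) = 2*C/(8 + C))
Z(I(-3*(-2) + 5, -3))*80 = (2*6/(8 + 6))*80 = (2*6/14)*80 = (2*6*(1/14))*80 = (6/7)*80 = 480/7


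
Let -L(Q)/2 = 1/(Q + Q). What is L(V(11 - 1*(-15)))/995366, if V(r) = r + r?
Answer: -1/51759032 ≈ -1.9320e-8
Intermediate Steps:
V(r) = 2*r
L(Q) = -1/Q (L(Q) = -2/(Q + Q) = -2*1/(2*Q) = -1/Q)
L(V(11 - 1*(-15)))/995366 = -1/(2*(11 - 1*(-15)))/995366 = -1/(2*(11 + 15))*(1/995366) = -1/(2*26)*(1/995366) = -1/52*(1/995366) = -1*1/52*(1/995366) = -1/52*1/995366 = -1/51759032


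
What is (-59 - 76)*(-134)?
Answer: 18090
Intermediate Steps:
(-59 - 76)*(-134) = -135*(-134) = 18090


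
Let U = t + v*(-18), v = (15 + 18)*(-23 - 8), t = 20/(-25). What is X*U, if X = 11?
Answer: 1012726/5 ≈ 2.0255e+5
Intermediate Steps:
t = -⅘ (t = 20*(-1/25) = -⅘ ≈ -0.80000)
v = -1023 (v = 33*(-31) = -1023)
U = 92066/5 (U = -⅘ - 1023*(-18) = -⅘ + 18414 = 92066/5 ≈ 18413.)
X*U = 11*(92066/5) = 1012726/5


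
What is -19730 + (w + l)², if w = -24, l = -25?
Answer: -17329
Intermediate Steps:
-19730 + (w + l)² = -19730 + (-24 - 25)² = -19730 + (-49)² = -19730 + 2401 = -17329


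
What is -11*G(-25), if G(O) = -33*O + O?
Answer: -8800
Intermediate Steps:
G(O) = -32*O
-11*G(-25) = -(-352)*(-25) = -11*800 = -8800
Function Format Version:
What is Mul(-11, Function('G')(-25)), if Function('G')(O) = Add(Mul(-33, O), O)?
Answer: -8800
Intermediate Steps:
Function('G')(O) = Mul(-32, O)
Mul(-11, Function('G')(-25)) = Mul(-11, Mul(-32, -25)) = Mul(-11, 800) = -8800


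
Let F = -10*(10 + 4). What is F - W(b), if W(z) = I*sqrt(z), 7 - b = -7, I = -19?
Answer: -140 + 19*sqrt(14) ≈ -68.908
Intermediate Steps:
b = 14 (b = 7 - 1*(-7) = 7 + 7 = 14)
F = -140 (F = -10*14 = -140)
W(z) = -19*sqrt(z)
F - W(b) = -140 - (-19)*sqrt(14) = -140 + 19*sqrt(14)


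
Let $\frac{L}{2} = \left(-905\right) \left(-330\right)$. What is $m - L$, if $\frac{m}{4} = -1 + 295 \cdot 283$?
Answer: $-263364$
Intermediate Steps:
$L = 597300$ ($L = 2 \left(\left(-905\right) \left(-330\right)\right) = 2 \cdot 298650 = 597300$)
$m = 333936$ ($m = 4 \left(-1 + 295 \cdot 283\right) = 4 \left(-1 + 83485\right) = 4 \cdot 83484 = 333936$)
$m - L = 333936 - 597300 = -263364$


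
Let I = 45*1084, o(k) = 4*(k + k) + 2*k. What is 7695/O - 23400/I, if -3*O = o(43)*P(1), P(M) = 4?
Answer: -1295927/93224 ≈ -13.901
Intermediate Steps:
o(k) = 10*k (o(k) = 4*(2*k) + 2*k = 8*k + 2*k = 10*k)
I = 48780
O = -1720/3 (O = -10*43*4/3 = -430*4/3 = -⅓*1720 = -1720/3 ≈ -573.33)
7695/O - 23400/I = 7695/(-1720/3) - 23400/48780 = 7695*(-3/1720) - 23400*1/48780 = -4617/344 - 130/271 = -1295927/93224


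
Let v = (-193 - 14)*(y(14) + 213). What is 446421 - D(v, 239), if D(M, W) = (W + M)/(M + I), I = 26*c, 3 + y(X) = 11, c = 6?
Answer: 20352734303/45591 ≈ 4.4642e+5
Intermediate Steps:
y(X) = 8 (y(X) = -3 + 11 = 8)
I = 156 (I = 26*6 = 156)
v = -45747 (v = (-193 - 14)*(8 + 213) = -207*221 = -45747)
D(M, W) = (M + W)/(156 + M) (D(M, W) = (W + M)/(M + 156) = (M + W)/(156 + M))
446421 - D(v, 239) = 446421 - (-45747 + 239)/(156 - 45747) = 446421 - (-45508)/(-45591) = 446421 - (-1)*(-45508)/45591 = 446421 - 1*45508/45591 = 446421 - 45508/45591 = 20352734303/45591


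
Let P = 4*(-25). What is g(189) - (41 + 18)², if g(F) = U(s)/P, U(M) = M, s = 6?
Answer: -174053/50 ≈ -3481.1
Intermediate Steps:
P = -100
g(F) = -3/50 (g(F) = 6/(-100) = 6*(-1/100) = -3/50)
g(189) - (41 + 18)² = -3/50 - (41 + 18)² = -3/50 - 1*59² = -3/50 - 1*3481 = -3/50 - 3481 = -174053/50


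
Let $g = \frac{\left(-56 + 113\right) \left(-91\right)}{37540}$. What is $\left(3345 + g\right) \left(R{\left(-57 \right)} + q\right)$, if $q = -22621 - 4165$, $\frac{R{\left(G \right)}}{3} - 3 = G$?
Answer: $- \frac{845938903281}{9385} \approx -9.0137 \cdot 10^{7}$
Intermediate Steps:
$R{\left(G \right)} = 9 + 3 G$
$g = - \frac{5187}{37540}$ ($g = 57 \left(-91\right) \frac{1}{37540} = \left(-5187\right) \frac{1}{37540} = - \frac{5187}{37540} \approx -0.13817$)
$q = -26786$
$\left(3345 + g\right) \left(R{\left(-57 \right)} + q\right) = \left(3345 - \frac{5187}{37540}\right) \left(\left(9 + 3 \left(-57\right)\right) - 26786\right) = \frac{125566113 \left(\left(9 - 171\right) - 26786\right)}{37540} = \frac{125566113 \left(-162 - 26786\right)}{37540} = \frac{125566113}{37540} \left(-26948\right) = - \frac{845938903281}{9385}$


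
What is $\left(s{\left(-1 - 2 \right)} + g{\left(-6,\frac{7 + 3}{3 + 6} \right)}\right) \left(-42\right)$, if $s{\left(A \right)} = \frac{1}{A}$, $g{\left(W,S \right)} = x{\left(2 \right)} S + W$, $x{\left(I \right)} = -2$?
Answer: $\frac{1078}{3} \approx 359.33$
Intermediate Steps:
$g{\left(W,S \right)} = W - 2 S$ ($g{\left(W,S \right)} = - 2 S + W = W - 2 S$)
$\left(s{\left(-1 - 2 \right)} + g{\left(-6,\frac{7 + 3}{3 + 6} \right)}\right) \left(-42\right) = \left(\frac{1}{-1 - 2} - \left(6 + 2 \frac{7 + 3}{3 + 6}\right)\right) \left(-42\right) = \left(\frac{1}{-1 - 2} - \left(6 + 2 \cdot \frac{10}{9}\right)\right) \left(-42\right) = \left(\frac{1}{-3} - \left(6 + 2 \cdot 10 \cdot \frac{1}{9}\right)\right) \left(-42\right) = \left(- \frac{1}{3} - \frac{74}{9}\right) \left(-42\right) = \left(- \frac{77}{9}\right) \left(-42\right) = \frac{1078}{3}$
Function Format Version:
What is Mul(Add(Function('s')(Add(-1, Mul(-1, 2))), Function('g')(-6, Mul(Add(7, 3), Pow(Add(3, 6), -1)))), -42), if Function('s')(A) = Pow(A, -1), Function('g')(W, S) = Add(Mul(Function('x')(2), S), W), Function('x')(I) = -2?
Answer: Rational(1078, 3) ≈ 359.33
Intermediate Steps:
Function('g')(W, S) = Add(W, Mul(-2, S)) (Function('g')(W, S) = Add(Mul(-2, S), W) = Add(W, Mul(-2, S)))
Mul(Add(Function('s')(Add(-1, Mul(-1, 2))), Function('g')(-6, Mul(Add(7, 3), Pow(Add(3, 6), -1)))), -42) = Mul(Add(Pow(Add(-1, Mul(-1, 2)), -1), Add(-6, Mul(-2, Mul(Add(7, 3), Pow(Add(3, 6), -1))))), -42) = Mul(Add(Pow(Add(-1, -2), -1), Add(-6, Mul(-2, Mul(10, Pow(9, -1))))), -42) = Mul(Add(Pow(-3, -1), Add(-6, Mul(-2, Mul(10, Rational(1, 9))))), -42) = Mul(Add(Rational(-1, 3), Add(-6, Mul(-2, Rational(10, 9)))), -42) = Mul(Add(Rational(-1, 3), Add(-6, Rational(-20, 9))), -42) = Mul(Add(Rational(-1, 3), Rational(-74, 9)), -42) = Mul(Rational(-77, 9), -42) = Rational(1078, 3)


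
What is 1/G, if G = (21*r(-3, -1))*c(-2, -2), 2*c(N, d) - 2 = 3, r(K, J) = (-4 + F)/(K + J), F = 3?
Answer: 8/105 ≈ 0.076190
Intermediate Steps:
r(K, J) = -1/(J + K) (r(K, J) = (-4 + 3)/(K + J) = -1/(J + K))
c(N, d) = 5/2 (c(N, d) = 1 + (½)*3 = 1 + 3/2 = 5/2)
G = 105/8 (G = (21*(-1/(-1 - 3)))*(5/2) = (21*(-1/(-4)))*(5/2) = (21*(-1*(-¼)))*(5/2) = (21*(¼))*(5/2) = (21/4)*(5/2) = 105/8 ≈ 13.125)
1/G = 1/(105/8) = 8/105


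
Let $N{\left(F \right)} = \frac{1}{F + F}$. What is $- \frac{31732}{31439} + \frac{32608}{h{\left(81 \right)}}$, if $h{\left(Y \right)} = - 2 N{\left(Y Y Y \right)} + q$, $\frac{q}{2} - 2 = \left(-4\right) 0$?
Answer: $\frac{544746148404676}{66831862957} \approx 8151.0$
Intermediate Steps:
$q = 4$ ($q = 4 + 2 \left(\left(-4\right) 0\right) = 4 + 2 \cdot 0 = 4 + 0 = 4$)
$N{\left(F \right)} = \frac{1}{2 F}$
$h{\left(Y \right)} = 4 - \frac{1}{Y^{3}}$ ($h{\left(Y \right)} = - 2 \frac{1}{2 Y Y Y} + 4 = - 2 \frac{1}{2 Y^{2} Y} + 4 = - 2 \frac{1}{2 Y^{3}} + 4 = - \frac{1}{Y^{3}} + 4 = 4 - \frac{1}{Y^{3}}$)
$- \frac{31732}{31439} + \frac{32608}{h{\left(81 \right)}} = - \frac{31732}{31439} + \frac{32608}{4 - \frac{1}{531441}} = - \frac{31732}{31439} + \frac{32608}{\frac{2125763}{531441}} = - \frac{31732}{31439} + 32608 \cdot \frac{531441}{2125763} = - \frac{31732}{31439} + \frac{17329228128}{2125763} = \frac{544746148404676}{66831862957}$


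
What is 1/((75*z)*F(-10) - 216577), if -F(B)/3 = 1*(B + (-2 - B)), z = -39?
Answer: -1/234127 ≈ -4.2712e-6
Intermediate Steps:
F(B) = 6 (F(B) = -3*(B + (-2 - B)) = -3*(-2) = 6)
1/((75*z)*F(-10) - 216577) = 1/((75*(-39))*6 - 216577) = 1/(-2925*6 - 216577) = 1/(-17550 - 216577) = 1/(-234127) = -1/234127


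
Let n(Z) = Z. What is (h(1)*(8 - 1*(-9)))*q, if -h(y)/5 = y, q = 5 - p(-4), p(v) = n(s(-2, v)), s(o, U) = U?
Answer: -765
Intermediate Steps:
p(v) = v
q = 9 (q = 5 - 1*(-4) = 5 + 4 = 9)
h(y) = -5*y
(h(1)*(8 - 1*(-9)))*q = ((-5*1)*(8 - 1*(-9)))*9 = -5*(8 + 9)*9 = -5*17*9 = -85*9 = -765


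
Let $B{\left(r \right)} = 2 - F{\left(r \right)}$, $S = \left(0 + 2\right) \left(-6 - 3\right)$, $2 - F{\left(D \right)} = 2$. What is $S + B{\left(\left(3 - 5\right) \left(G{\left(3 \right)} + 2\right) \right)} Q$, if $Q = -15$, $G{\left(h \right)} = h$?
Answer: $-48$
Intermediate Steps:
$F{\left(D \right)} = 0$ ($F{\left(D \right)} = 2 - 2 = 0$)
$S = -18$ ($S = 2 \left(-9\right) = -18$)
$B{\left(r \right)} = 2$ ($B{\left(r \right)} = 2 - 0 = 2 + 0 = 2$)
$S + B{\left(\left(3 - 5\right) \left(G{\left(3 \right)} + 2\right) \right)} Q = -18 + 2 \left(-15\right) = -18 - 30 = -48$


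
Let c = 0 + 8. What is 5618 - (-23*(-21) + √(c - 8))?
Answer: 5135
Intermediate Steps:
c = 8
5618 - (-23*(-21) + √(c - 8)) = 5618 - (-23*(-21) + √(8 - 8)) = 5618 - (483 + √0) = 5618 - (483 + 0) = 5618 - 1*483 = 5618 - 483 = 5135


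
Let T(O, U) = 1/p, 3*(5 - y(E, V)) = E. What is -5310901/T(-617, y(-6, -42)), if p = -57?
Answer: 302721357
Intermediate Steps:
y(E, V) = 5 - E/3
T(O, U) = -1/57 (T(O, U) = 1/(-57) = -1/57)
-5310901/T(-617, y(-6, -42)) = -5310901/(-1/57) = -5310901*(-57) = 302721357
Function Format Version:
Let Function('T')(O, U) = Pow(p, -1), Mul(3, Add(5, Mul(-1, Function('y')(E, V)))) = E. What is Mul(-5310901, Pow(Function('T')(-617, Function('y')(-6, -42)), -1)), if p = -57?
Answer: 302721357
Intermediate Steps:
Function('y')(E, V) = Add(5, Mul(Rational(-1, 3), E))
Function('T')(O, U) = Rational(-1, 57) (Function('T')(O, U) = Pow(-57, -1) = Rational(-1, 57))
Mul(-5310901, Pow(Function('T')(-617, Function('y')(-6, -42)), -1)) = Mul(-5310901, Pow(Rational(-1, 57), -1)) = Mul(-5310901, -57) = 302721357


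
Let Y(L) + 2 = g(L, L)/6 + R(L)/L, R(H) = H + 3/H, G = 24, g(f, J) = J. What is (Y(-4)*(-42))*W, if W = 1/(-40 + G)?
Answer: -497/128 ≈ -3.8828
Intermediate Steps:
Y(L) = -2 + L/6 + (L + 3/L)/L (Y(L) = -2 + (L/6 + (L + 3/L)/L) = -2 + L/6 + (L + 3/L)/L)
W = -1/16 (W = 1/(-40 + 24) = 1/(-16) = -1/16 ≈ -0.062500)
(Y(-4)*(-42))*W = ((-1 + 3/(-4)**2 + (1/6)*(-4))*(-42))*(-1/16) = ((-1 + 3*(1/16) - 2/3)*(-42))*(-1/16) = ((-1 + 3/16 - 2/3)*(-42))*(-1/16) = -71/48*(-42)*(-1/16) = (497/8)*(-1/16) = -497/128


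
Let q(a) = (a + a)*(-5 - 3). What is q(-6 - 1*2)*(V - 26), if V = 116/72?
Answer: -28096/9 ≈ -3121.8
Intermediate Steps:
q(a) = -16*a (q(a) = (2*a)*(-8) = -16*a)
V = 29/18 (V = 116*(1/72) = 29/18 ≈ 1.6111)
q(-6 - 1*2)*(V - 26) = (-16*(-6 - 1*2))*(29/18 - 26) = -16*(-6 - 2)*(-439/18) = -16*(-8)*(-439/18) = 128*(-439/18) = -28096/9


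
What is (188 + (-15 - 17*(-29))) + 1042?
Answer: 1708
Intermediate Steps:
(188 + (-15 - 17*(-29))) + 1042 = (188 + (-15 + 493)) + 1042 = (188 + 478) + 1042 = 666 + 1042 = 1708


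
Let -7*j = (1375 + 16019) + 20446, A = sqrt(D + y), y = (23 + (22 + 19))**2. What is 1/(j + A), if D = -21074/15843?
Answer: -2098246920/11340933989977 - 49*sqrt(1027764782922)/22681867979954 ≈ -0.00018721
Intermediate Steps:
y = 4096 (y = (23 + 41)**2 = 64**2 = 4096)
D = -21074/15843 (D = -21074*1/15843 = -21074/15843 ≈ -1.3302)
A = sqrt(1027764782922)/15843 (A = sqrt(-21074/15843 + 4096) = sqrt(64871854/15843) = sqrt(1027764782922)/15843 ≈ 63.990)
j = -37840/7 (j = -((1375 + 16019) + 20446)/7 = -(17394 + 20446)/7 = -1/7*37840 = -37840/7 ≈ -5405.7)
1/(j + A) = 1/(-37840/7 + sqrt(1027764782922)/15843)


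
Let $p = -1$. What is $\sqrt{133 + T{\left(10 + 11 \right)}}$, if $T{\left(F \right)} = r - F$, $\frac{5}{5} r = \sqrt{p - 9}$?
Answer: $\sqrt{112 + i \sqrt{10}} \approx 10.584 + 0.1494 i$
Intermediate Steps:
$r = i \sqrt{10}$ ($r = \sqrt{-1 - 9} = \sqrt{-10} = i \sqrt{10} \approx 3.1623 i$)
$T{\left(F \right)} = - F + i \sqrt{10}$ ($T{\left(F \right)} = i \sqrt{10} - F = - F + i \sqrt{10}$)
$\sqrt{133 + T{\left(10 + 11 \right)}} = \sqrt{133 + \left(- (10 + 11) + i \sqrt{10}\right)} = \sqrt{133 + \left(\left(-1\right) 21 + i \sqrt{10}\right)} = \sqrt{133 - \left(21 - i \sqrt{10}\right)} = \sqrt{112 + i \sqrt{10}}$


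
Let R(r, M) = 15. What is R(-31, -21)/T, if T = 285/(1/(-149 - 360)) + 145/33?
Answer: -99/957400 ≈ -0.00010341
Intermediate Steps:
T = -4787000/33 (T = 285/(1/(-509)) + 145*(1/33) = 285/(-1/509) + 145/33 = 285*(-509) + 145/33 = -145065 + 145/33 = -4787000/33 ≈ -1.4506e+5)
R(-31, -21)/T = 15/(-4787000/33) = 15*(-33/4787000) = -99/957400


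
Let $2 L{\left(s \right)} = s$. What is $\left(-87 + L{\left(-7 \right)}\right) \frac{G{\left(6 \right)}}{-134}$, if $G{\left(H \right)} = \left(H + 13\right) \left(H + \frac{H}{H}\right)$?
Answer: $\frac{24073}{268} \approx 89.825$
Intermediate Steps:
$G{\left(H \right)} = \left(1 + H\right) \left(13 + H\right)$ ($G{\left(H \right)} = \left(13 + H\right) \left(H + 1\right) = \left(13 + H\right) \left(1 + H\right) = \left(1 + H\right) \left(13 + H\right)$)
$L{\left(s \right)} = \frac{s}{2}$
$\left(-87 + L{\left(-7 \right)}\right) \frac{G{\left(6 \right)}}{-134} = \left(-87 + \frac{1}{2} \left(-7\right)\right) \frac{13 + 6^{2} + 14 \cdot 6}{-134} = \left(-87 - \frac{7}{2}\right) \left(13 + 36 + 84\right) \left(- \frac{1}{134}\right) = - \frac{181 \cdot 133 \left(- \frac{1}{134}\right)}{2} = \left(- \frac{181}{2}\right) \left(- \frac{133}{134}\right) = \frac{24073}{268}$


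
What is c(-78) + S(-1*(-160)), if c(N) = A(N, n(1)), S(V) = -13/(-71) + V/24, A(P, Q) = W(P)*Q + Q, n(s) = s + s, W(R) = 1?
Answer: 2311/213 ≈ 10.850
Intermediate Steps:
n(s) = 2*s
A(P, Q) = 2*Q (A(P, Q) = 1*Q + Q = Q + Q = 2*Q)
S(V) = 13/71 + V/24 (S(V) = -13*(-1/71) + V*(1/24) = 13/71 + V/24)
c(N) = 4 (c(N) = 2*(2*1) = 2*2 = 4)
c(-78) + S(-1*(-160)) = 4 + (13/71 + (-1*(-160))/24) = 4 + (13/71 + (1/24)*160) = 4 + (13/71 + 20/3) = 4 + 1459/213 = 2311/213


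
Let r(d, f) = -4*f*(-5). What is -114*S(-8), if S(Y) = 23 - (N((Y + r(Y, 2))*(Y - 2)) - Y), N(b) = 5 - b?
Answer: 35340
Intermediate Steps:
r(d, f) = 20*f
S(Y) = 18 + Y + (-2 + Y)*(40 + Y) (S(Y) = 23 - ((5 - (Y + 20*2)*(Y - 2)) - Y) = 23 - ((5 - (Y + 40)*(-2 + Y)) - Y) = 23 - ((5 - (40 + Y)*(-2 + Y)) - Y) = 23 - ((5 - (-2 + Y)*(40 + Y)) - Y) = 23 - (5 - Y - (-2 + Y)*(40 + Y)) = 23 + (-5 + Y + (-2 + Y)*(40 + Y)) = 18 + Y + (-2 + Y)*(40 + Y))
-114*S(-8) = -114*(-62 + (-8)**2 + 39*(-8)) = -114*(-62 + 64 - 312) = -114*(-310) = 35340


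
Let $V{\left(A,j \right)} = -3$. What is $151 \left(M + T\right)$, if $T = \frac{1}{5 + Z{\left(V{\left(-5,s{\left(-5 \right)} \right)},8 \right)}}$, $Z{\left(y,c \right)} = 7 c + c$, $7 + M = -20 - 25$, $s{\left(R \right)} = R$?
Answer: $- \frac{541637}{69} \approx -7849.8$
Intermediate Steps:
$M = -52$ ($M = -7 - 45 = -52$)
$Z{\left(y,c \right)} = 8 c$
$T = \frac{1}{69}$ ($T = \frac{1}{5 + 8 \cdot 8} = \frac{1}{5 + 64} = \frac{1}{69} \approx 0.014493$)
$151 \left(M + T\right) = 151 \left(-52 + \frac{1}{69}\right) = 151 \left(- \frac{3587}{69}\right) = - \frac{541637}{69}$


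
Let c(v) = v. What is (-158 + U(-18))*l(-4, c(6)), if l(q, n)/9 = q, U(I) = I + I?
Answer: 6984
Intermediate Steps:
U(I) = 2*I
l(q, n) = 9*q
(-158 + U(-18))*l(-4, c(6)) = (-158 + 2*(-18))*(9*(-4)) = (-158 - 36)*(-36) = -194*(-36) = 6984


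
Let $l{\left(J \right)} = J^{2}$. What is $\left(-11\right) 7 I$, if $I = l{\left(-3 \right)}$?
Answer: $-693$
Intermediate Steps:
$I = 9$ ($I = \left(-3\right)^{2} = 9$)
$\left(-11\right) 7 I = \left(-11\right) 7 \cdot 9 = \left(-77\right) 9 = -693$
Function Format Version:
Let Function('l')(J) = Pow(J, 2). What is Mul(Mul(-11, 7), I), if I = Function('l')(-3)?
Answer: -693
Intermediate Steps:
I = 9 (I = Pow(-3, 2) = 9)
Mul(Mul(-11, 7), I) = Mul(Mul(-11, 7), 9) = Mul(-77, 9) = -693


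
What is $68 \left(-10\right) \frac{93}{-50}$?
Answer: $\frac{6324}{5} \approx 1264.8$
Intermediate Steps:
$68 \left(-10\right) \frac{93}{-50} = - 680 \cdot 93 \left(- \frac{1}{50}\right) = \left(-680\right) \left(- \frac{93}{50}\right) = \frac{6324}{5}$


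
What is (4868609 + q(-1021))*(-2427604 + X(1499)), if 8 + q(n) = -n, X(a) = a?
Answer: -11814214282310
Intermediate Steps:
q(n) = -8 - n
(4868609 + q(-1021))*(-2427604 + X(1499)) = (4868609 + (-8 - 1*(-1021)))*(-2427604 + 1499) = (4868609 + (-8 + 1021))*(-2426105) = (4868609 + 1013)*(-2426105) = 4869622*(-2426105) = -11814214282310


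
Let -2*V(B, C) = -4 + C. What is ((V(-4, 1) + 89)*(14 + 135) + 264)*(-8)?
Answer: -109988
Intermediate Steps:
V(B, C) = 2 - C/2 (V(B, C) = -(-4 + C)/2 = 2 - C/2)
((V(-4, 1) + 89)*(14 + 135) + 264)*(-8) = (((2 - ½*1) + 89)*(14 + 135) + 264)*(-8) = (((2 - ½) + 89)*149 + 264)*(-8) = ((3/2 + 89)*149 + 264)*(-8) = ((181/2)*149 + 264)*(-8) = (26969/2 + 264)*(-8) = (27497/2)*(-8) = -109988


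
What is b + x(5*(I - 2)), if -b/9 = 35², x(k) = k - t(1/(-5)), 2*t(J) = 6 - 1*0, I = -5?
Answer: -11063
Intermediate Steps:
t(J) = 3 (t(J) = (6 - 1*0)/2 = (6 + 0)/2 = (½)*6 = 3)
x(k) = -3 + k (x(k) = k - 1*3 = k - 3 = -3 + k)
b = -11025 (b = -9*35² = -9*1225 = -11025)
b + x(5*(I - 2)) = -11025 + (-3 + 5*(-5 - 2)) = -11025 + (-3 + 5*(-7)) = -11025 + (-3 - 35) = -11025 - 38 = -11063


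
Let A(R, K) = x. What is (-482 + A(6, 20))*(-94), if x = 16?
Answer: 43804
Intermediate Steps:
A(R, K) = 16
(-482 + A(6, 20))*(-94) = (-482 + 16)*(-94) = -466*(-94) = 43804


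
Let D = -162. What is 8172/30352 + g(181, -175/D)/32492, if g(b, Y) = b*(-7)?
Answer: 7095895/30818662 ≈ 0.23025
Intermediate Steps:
g(b, Y) = -7*b
8172/30352 + g(181, -175/D)/32492 = 8172/30352 - 7*181/32492 = 8172*(1/30352) - 1267*1/32492 = 2043/7588 - 1267/32492 = 7095895/30818662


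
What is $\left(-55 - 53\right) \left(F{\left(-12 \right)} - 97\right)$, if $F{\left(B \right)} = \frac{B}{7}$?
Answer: $\frac{74628}{7} \approx 10661.0$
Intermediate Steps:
$F{\left(B \right)} = \frac{B}{7}$ ($F{\left(B \right)} = B \frac{1}{7} = \frac{B}{7}$)
$\left(-55 - 53\right) \left(F{\left(-12 \right)} - 97\right) = \left(-55 - 53\right) \left(\frac{1}{7} \left(-12\right) - 97\right) = \left(-55 - 53\right) \left(- \frac{12}{7} - 97\right) = \left(-108\right) \left(- \frac{691}{7}\right) = \frac{74628}{7}$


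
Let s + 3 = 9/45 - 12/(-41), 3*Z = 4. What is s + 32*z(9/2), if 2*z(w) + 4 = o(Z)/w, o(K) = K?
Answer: -341878/5535 ≈ -61.767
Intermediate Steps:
Z = 4/3 (Z = (⅓)*4 = 4/3 ≈ 1.3333)
s = -514/205 (s = -3 + (9/45 - 12/(-41)) = -3 + (9*(1/45) - 12*(-1/41)) = -3 + (⅕ + 12/41) = -3 + 101/205 = -514/205 ≈ -2.5073)
z(w) = -2 + 2/(3*w) (z(w) = -2 + (4/(3*w))/2 = -2 + 2/(3*w))
s + 32*z(9/2) = -514/205 + 32*(-2 + 2/(3*((9/2)))) = -514/205 + 32*(-2 + 2/(3*((9*(½))))) = -514/205 + 32*(-2 + 2/(3*(9/2))) = -514/205 + 32*(-2 + (⅔)*(2/9)) = -514/205 + 32*(-2 + 4/27) = -514/205 + 32*(-50/27) = -514/205 - 1600/27 = -341878/5535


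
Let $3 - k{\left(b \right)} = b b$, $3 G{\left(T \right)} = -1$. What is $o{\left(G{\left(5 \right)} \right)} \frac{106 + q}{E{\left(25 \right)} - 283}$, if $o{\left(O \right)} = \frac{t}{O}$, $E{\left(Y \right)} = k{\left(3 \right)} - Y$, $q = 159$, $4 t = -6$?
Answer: $- \frac{2385}{628} \approx -3.7978$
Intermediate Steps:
$t = - \frac{3}{2}$ ($t = \frac{1}{4} \left(-6\right) = - \frac{3}{2} \approx -1.5$)
$G{\left(T \right)} = - \frac{1}{3}$ ($G{\left(T \right)} = \frac{1}{3} \left(-1\right) = - \frac{1}{3}$)
$k{\left(b \right)} = 3 - b^{2}$ ($k{\left(b \right)} = 3 - b b = 3 - b^{2}$)
$E{\left(Y \right)} = -6 - Y$ ($E{\left(Y \right)} = \left(3 - 3^{2}\right) - Y = \left(3 - 9\right) - Y = -6 - Y$)
$o{\left(O \right)} = - \frac{3}{2 O}$
$o{\left(G{\left(5 \right)} \right)} \frac{106 + q}{E{\left(25 \right)} - 283} = - \frac{3}{2 \left(- \frac{1}{3}\right)} \frac{106 + 159}{\left(-6 - 25\right) - 283} = \left(- \frac{3}{2}\right) \left(-3\right) \frac{265}{\left(-6 - 25\right) - 283} = \frac{9 \frac{265}{-31 - 283}}{2} = \frac{9 \frac{265}{-314}}{2} = \frac{9 \cdot 265 \left(- \frac{1}{314}\right)}{2} = \frac{9}{2} \left(- \frac{265}{314}\right) = - \frac{2385}{628}$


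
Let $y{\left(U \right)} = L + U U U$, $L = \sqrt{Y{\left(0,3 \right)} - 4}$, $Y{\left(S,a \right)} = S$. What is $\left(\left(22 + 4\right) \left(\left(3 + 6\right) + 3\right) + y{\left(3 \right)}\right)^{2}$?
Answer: $114917 + 1356 i \approx 1.1492 \cdot 10^{5} + 1356.0 i$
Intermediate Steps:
$L = 2 i$ ($L = \sqrt{0 - 4} = \sqrt{-4} = 2 i \approx 2.0 i$)
$y{\left(U \right)} = U^{3} + 2 i$ ($y{\left(U \right)} = 2 i + U U U = 2 i + U U^{2} = 2 i + U^{3} = U^{3} + 2 i$)
$\left(\left(22 + 4\right) \left(\left(3 + 6\right) + 3\right) + y{\left(3 \right)}\right)^{2} = \left(\left(22 + 4\right) \left(\left(3 + 6\right) + 3\right) + \left(3^{3} + 2 i\right)\right)^{2} = \left(26 \left(9 + 3\right) + \left(27 + 2 i\right)\right)^{2} = \left(26 \cdot 12 + \left(27 + 2 i\right)\right)^{2} = \left(312 + \left(27 + 2 i\right)\right)^{2} = \left(339 + 2 i\right)^{2}$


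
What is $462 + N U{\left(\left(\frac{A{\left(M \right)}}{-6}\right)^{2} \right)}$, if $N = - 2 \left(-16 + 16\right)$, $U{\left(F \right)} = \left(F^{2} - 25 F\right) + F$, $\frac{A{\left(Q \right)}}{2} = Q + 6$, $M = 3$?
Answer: $462$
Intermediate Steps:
$A{\left(Q \right)} = 12 + 2 Q$ ($A{\left(Q \right)} = 2 \left(Q + 6\right) = 2 \left(6 + Q\right) = 12 + 2 Q$)
$U{\left(F \right)} = F^{2} - 24 F$
$N = 0$ ($N = \left(-2\right) 0 = 0$)
$462 + N U{\left(\left(\frac{A{\left(M \right)}}{-6}\right)^{2} \right)} = 462 + 0 \left(\frac{12 + 2 \cdot 3}{-6}\right)^{2} \left(-24 + \left(\frac{12 + 2 \cdot 3}{-6}\right)^{2}\right) = 462 + 0 \left(\left(12 + 6\right) \left(- \frac{1}{6}\right)\right)^{2} \left(-24 + \left(\left(12 + 6\right) \left(- \frac{1}{6}\right)\right)^{2}\right) = 462 + 0 \left(18 \left(- \frac{1}{6}\right)\right)^{2} \left(-24 + \left(18 \left(- \frac{1}{6}\right)\right)^{2}\right) = 462 + 0 \left(-3\right)^{2} \left(-24 + \left(-3\right)^{2}\right) = 462 + 0 \cdot 9 \left(-24 + 9\right) = 462 + 0 \cdot 9 \left(-15\right) = 462 + 0 \left(-135\right) = 462 + 0 = 462$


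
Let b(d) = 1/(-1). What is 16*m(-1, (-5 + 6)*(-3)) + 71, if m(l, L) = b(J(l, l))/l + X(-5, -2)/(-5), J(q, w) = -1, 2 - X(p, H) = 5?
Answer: 483/5 ≈ 96.600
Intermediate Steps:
X(p, H) = -3 (X(p, H) = 2 - 1*5 = 2 - 5 = -3)
b(d) = -1
m(l, L) = ⅗ - 1/l (m(l, L) = -1/l - 3/(-5) = -1/l - 3*(-⅕) = -1/l + ⅗ = ⅗ - 1/l)
16*m(-1, (-5 + 6)*(-3)) + 71 = 16*(⅗ - 1/(-1)) + 71 = 16*(⅗ - 1*(-1)) + 71 = 16*(⅗ + 1) + 71 = 16*(8/5) + 71 = 128/5 + 71 = 483/5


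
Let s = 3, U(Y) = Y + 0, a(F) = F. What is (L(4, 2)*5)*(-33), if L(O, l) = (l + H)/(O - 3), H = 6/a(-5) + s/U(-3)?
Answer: 33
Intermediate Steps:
U(Y) = Y
H = -11/5 (H = 6/(-5) + 3/(-3) = 6*(-1/5) + 3*(-1/3) = -6/5 - 1 = -11/5 ≈ -2.2000)
L(O, l) = (-11/5 + l)/(-3 + O) (L(O, l) = (l - 11/5)/(O - 3) = (-11/5 + l)/(-3 + O))
(L(4, 2)*5)*(-33) = (((-11/5 + 2)/(-3 + 4))*5)*(-33) = ((-1/5/1)*5)*(-33) = ((1*(-1/5))*5)*(-33) = -1/5*5*(-33) = -1*(-33) = 33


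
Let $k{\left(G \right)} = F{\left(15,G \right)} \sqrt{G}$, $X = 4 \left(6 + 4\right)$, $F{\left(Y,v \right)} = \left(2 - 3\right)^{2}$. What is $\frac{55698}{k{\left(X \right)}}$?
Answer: $\frac{27849 \sqrt{10}}{10} \approx 8806.6$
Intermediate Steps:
$F{\left(Y,v \right)} = 1$ ($F{\left(Y,v \right)} = \left(-1\right)^{2} = 1$)
$X = 40$ ($X = 4 \cdot 10 = 40$)
$k{\left(G \right)} = \sqrt{G}$ ($k{\left(G \right)} = 1 \sqrt{G} = \sqrt{G}$)
$\frac{55698}{k{\left(X \right)}} = \frac{55698}{\sqrt{40}} = \frac{55698}{2 \sqrt{10}} = 55698 \frac{\sqrt{10}}{20} = \frac{27849 \sqrt{10}}{10}$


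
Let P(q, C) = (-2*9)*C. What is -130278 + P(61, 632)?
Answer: -141654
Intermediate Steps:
P(q, C) = -18*C
-130278 + P(61, 632) = -130278 - 18*632 = -130278 - 11376 = -141654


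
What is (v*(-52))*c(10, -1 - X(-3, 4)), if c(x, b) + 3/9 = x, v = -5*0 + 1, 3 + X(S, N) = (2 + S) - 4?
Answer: -1508/3 ≈ -502.67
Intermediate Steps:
X(S, N) = -5 + S (X(S, N) = -3 + ((2 + S) - 4) = -3 + (-2 + S) = -5 + S)
v = 1 (v = 0 + 1 = 1)
c(x, b) = -⅓ + x
(v*(-52))*c(10, -1 - X(-3, 4)) = (1*(-52))*(-⅓ + 10) = -52*29/3 = -1508/3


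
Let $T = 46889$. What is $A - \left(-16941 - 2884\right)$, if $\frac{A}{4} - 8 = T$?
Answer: $207413$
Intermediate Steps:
$A = 187588$ ($A = 32 + 4 \cdot 46889 = 32 + 187556 = 187588$)
$A - \left(-16941 - 2884\right) = 187588 - \left(-16941 - 2884\right) = 187588 - -19825 = 187588 + 19825 = 207413$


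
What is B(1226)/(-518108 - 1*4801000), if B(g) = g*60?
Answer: -6130/443259 ≈ -0.013829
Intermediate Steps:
B(g) = 60*g
B(1226)/(-518108 - 1*4801000) = (60*1226)/(-518108 - 1*4801000) = 73560/(-518108 - 4801000) = 73560/(-5319108) = 73560*(-1/5319108) = -6130/443259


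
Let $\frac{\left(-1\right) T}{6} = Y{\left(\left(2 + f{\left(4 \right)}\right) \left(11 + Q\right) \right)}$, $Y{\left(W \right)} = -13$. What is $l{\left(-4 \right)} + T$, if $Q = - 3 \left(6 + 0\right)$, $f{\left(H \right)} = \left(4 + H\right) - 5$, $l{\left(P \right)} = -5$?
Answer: $73$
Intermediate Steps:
$f{\left(H \right)} = -1 + H$
$Q = -18$ ($Q = \left(-3\right) 6 = -18$)
$T = 78$ ($T = \left(-6\right) \left(-13\right) = 78$)
$l{\left(-4 \right)} + T = -5 + 78 = 73$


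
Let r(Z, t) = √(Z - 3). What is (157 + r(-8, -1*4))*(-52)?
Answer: -8164 - 52*I*√11 ≈ -8164.0 - 172.46*I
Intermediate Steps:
r(Z, t) = √(-3 + Z)
(157 + r(-8, -1*4))*(-52) = (157 + √(-3 - 8))*(-52) = (157 + √(-11))*(-52) = (157 + I*√11)*(-52) = -8164 - 52*I*√11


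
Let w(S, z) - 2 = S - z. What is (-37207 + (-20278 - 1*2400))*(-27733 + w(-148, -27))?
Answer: 1667917020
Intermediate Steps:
w(S, z) = 2 + S - z (w(S, z) = 2 + (S - z) = 2 + S - z)
(-37207 + (-20278 - 1*2400))*(-27733 + w(-148, -27)) = (-37207 + (-20278 - 1*2400))*(-27733 + (2 - 148 - 1*(-27))) = (-37207 + (-20278 - 2400))*(-27733 + (2 - 148 + 27)) = (-37207 - 22678)*(-27733 - 119) = -59885*(-27852) = 1667917020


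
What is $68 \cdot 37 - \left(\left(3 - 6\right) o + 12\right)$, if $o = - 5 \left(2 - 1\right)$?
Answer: $2489$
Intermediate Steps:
$o = -5$ ($o = \left(-5\right) 1 = -5$)
$68 \cdot 37 - \left(\left(3 - 6\right) o + 12\right) = 68 \cdot 37 - \left(\left(3 - 6\right) \left(-5\right) + 12\right) = 2516 - \left(\left(3 - 6\right) \left(-5\right) + 12\right) = 2516 - \left(\left(-3\right) \left(-5\right) + 12\right) = 2516 - \left(15 + 12\right) = 2516 - 27 = 2489$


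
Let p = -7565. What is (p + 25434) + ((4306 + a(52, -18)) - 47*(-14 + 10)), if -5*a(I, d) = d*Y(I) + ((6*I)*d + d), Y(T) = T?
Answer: 23677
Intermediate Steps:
a(I, d) = -d/5 - 7*I*d/5 (a(I, d) = -(d*I + ((6*I)*d + d))/5 = -(I*d + (6*I*d + d))/5 = -(I*d + (d + 6*I*d))/5 = -(d + 7*I*d)/5 = -d/5 - 7*I*d/5)
(p + 25434) + ((4306 + a(52, -18)) - 47*(-14 + 10)) = (-7565 + 25434) + ((4306 - 1/5*(-18)*(1 + 7*52)) - 47*(-14 + 10)) = 17869 + ((4306 - 1/5*(-18)*(1 + 364)) - 47*(-4)) = 17869 + ((4306 - 1/5*(-18)*365) + 188) = 17869 + ((4306 + 1314) + 188) = 17869 + (5620 + 188) = 17869 + 5808 = 23677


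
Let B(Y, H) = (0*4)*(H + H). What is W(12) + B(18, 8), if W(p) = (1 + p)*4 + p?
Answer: 64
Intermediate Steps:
B(Y, H) = 0 (B(Y, H) = 0*(2*H) = 0)
W(p) = 4 + 5*p (W(p) = (4 + 4*p) + p = 4 + 5*p)
W(12) + B(18, 8) = (4 + 5*12) + 0 = (4 + 60) + 0 = 64 + 0 = 64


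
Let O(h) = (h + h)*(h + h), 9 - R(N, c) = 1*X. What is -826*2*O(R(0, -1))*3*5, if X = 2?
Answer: -4856880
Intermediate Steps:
R(N, c) = 7 (R(N, c) = 9 - 2 = 7)
O(h) = 4*h² (O(h) = (2*h)*(2*h) = 4*h²)
-826*2*O(R(0, -1))*3*5 = -826*2*(4*7²)*3*5 = -826*2*(4*49)*15 = -826*2*196*15 = -323792*15 = -826*5880 = -4856880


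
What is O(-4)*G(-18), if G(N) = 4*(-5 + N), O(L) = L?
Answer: 368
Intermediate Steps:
G(N) = -20 + 4*N
O(-4)*G(-18) = -4*(-20 + 4*(-18)) = -4*(-20 - 72) = -4*(-92) = 368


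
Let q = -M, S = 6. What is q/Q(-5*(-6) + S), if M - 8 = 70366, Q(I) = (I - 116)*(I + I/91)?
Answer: 1067339/44160 ≈ 24.170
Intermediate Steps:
Q(I) = 92*I*(-116 + I)/91 (Q(I) = (-116 + I)*(I + I*(1/91)) = (-116 + I)*(I + I/91) = (-116 + I)*(92*I/91) = 92*I*(-116 + I)/91)
M = 70374 (M = 8 + 70366 = 70374)
q = -70374 (q = -1*70374 = -70374)
q/Q(-5*(-6) + S) = -70374*91/(92*(-116 + (-5*(-6) + 6))*(-5*(-6) + 6)) = -70374*91/(92*(-116 + (30 + 6))*(30 + 6)) = -70374*91/(3312*(-116 + 36)) = -70374/((92/91)*36*(-80)) = -70374/(-264960/91) = -70374*(-91/264960) = 1067339/44160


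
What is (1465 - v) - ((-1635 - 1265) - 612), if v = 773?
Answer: 4204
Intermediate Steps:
(1465 - v) - ((-1635 - 1265) - 612) = (1465 - 1*773) - ((-1635 - 1265) - 612) = (1465 - 773) - (-2900 - 612) = 692 - 1*(-3512) = 692 + 3512 = 4204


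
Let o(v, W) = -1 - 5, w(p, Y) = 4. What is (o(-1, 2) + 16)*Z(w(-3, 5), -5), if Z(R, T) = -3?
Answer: -30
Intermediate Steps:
o(v, W) = -6
(o(-1, 2) + 16)*Z(w(-3, 5), -5) = (-6 + 16)*(-3) = 10*(-3) = -30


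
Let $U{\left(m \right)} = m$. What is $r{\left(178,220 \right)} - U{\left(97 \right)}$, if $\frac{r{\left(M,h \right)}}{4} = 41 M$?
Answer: $29095$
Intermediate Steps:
$r{\left(M,h \right)} = 164 M$ ($r{\left(M,h \right)} = 4 \cdot 41 M = 164 M$)
$r{\left(178,220 \right)} - U{\left(97 \right)} = 164 \cdot 178 - 97 = 29192 - 97 = 29095$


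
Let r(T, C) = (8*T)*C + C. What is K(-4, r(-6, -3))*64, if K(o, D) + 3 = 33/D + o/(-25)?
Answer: -195968/1175 ≈ -166.78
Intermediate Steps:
r(T, C) = C + 8*C*T (r(T, C) = 8*C*T + C = C + 8*C*T)
K(o, D) = -3 + 33/D - o/25 (K(o, D) = -3 + (33/D + o/(-25)) = -3 + (33/D + o*(-1/25)) = -3 + (33/D - o/25) = -3 + 33/D - o/25)
K(-4, r(-6, -3))*64 = (-3 + 33/((-3*(1 + 8*(-6)))) - 1/25*(-4))*64 = (-3 + 33/((-3*(1 - 48))) + 4/25)*64 = (-3 + 33/((-3*(-47))) + 4/25)*64 = (-3 + 33/141 + 4/25)*64 = (-3 + 33*(1/141) + 4/25)*64 = (-3 + 11/47 + 4/25)*64 = -3062/1175*64 = -195968/1175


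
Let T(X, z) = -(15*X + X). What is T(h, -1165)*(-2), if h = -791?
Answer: -25312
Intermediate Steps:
T(X, z) = -16*X
T(h, -1165)*(-2) = -16*(-791)*(-2) = 12656*(-2) = -25312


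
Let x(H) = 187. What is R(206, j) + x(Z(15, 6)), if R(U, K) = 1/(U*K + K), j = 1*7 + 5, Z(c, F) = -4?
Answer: 464509/2484 ≈ 187.00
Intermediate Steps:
j = 12 (j = 7 + 5 = 12)
R(U, K) = 1/(K + K*U) (R(U, K) = 1/(K*U + K) = 1/(K + K*U))
R(206, j) + x(Z(15, 6)) = 1/(12*(1 + 206)) + 187 = (1/12)/207 + 187 = (1/12)*(1/207) + 187 = 1/2484 + 187 = 464509/2484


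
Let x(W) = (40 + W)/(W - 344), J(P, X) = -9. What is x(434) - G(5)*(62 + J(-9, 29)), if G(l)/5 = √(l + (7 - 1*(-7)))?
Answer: 79/15 - 265*√19 ≈ -1149.8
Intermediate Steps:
x(W) = (40 + W)/(-344 + W)
G(l) = 5*√(14 + l) (G(l) = 5*√(l + (7 - 1*(-7))) = 5*√(l + (7 + 7)) = 5*√(l + 14) = 5*√(14 + l))
x(434) - G(5)*(62 + J(-9, 29)) = (40 + 434)/(-344 + 434) - 5*√(14 + 5)*(62 - 9) = 474/90 - 5*√19*53 = (1/90)*474 - 265*√19 = 79/15 - 265*√19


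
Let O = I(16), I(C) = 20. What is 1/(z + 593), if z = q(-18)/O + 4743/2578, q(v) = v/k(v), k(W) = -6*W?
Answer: 154680/92008531 ≈ 0.0016811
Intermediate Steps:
O = 20
q(v) = -⅙ (q(v) = v/((-6*v)) = v*(-1/(6*v)) = -⅙)
z = 283291/154680 (z = -⅙/20 + 4743/2578 = -⅙*1/20 + 4743*(1/2578) = -1/120 + 4743/2578 = 283291/154680 ≈ 1.8315)
1/(z + 593) = 1/(283291/154680 + 593) = 1/(92008531/154680) = 154680/92008531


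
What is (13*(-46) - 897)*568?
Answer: -849160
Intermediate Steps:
(13*(-46) - 897)*568 = (-598 - 897)*568 = -1495*568 = -849160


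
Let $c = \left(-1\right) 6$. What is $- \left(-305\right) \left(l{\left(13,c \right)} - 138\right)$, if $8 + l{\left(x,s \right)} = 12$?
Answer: $-40870$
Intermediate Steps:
$c = -6$
$l{\left(x,s \right)} = 4$ ($l{\left(x,s \right)} = -8 + 12 = 4$)
$- \left(-305\right) \left(l{\left(13,c \right)} - 138\right) = - \left(-305\right) \left(4 - 138\right) = - \left(-305\right) \left(-134\right) = \left(-1\right) 40870 = -40870$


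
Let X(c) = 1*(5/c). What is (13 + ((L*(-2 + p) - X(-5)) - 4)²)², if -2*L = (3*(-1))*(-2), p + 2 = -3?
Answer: 113569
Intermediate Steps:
p = -5 (p = -2 - 3 = -5)
X(c) = 5/c
L = -3 (L = -3*(-1)*(-2)/2 = -(-3)*(-2)/2 = -½*6 = -3)
(13 + ((L*(-2 + p) - X(-5)) - 4)²)² = (13 + ((-3*(-2 - 5) - 5/(-5)) - 4)²)² = (13 + ((-3*(-7) - 5*(-1)/5) - 4)²)² = (13 + ((21 - 1*(-1)) - 4)²)² = (13 + ((21 + 1) - 4)²)² = (13 + (22 - 4)²)² = (13 + 18²)² = (13 + 324)² = 337² = 113569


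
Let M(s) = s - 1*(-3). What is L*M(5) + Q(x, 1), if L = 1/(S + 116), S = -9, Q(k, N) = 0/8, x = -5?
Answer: 8/107 ≈ 0.074766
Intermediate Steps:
Q(k, N) = 0 (Q(k, N) = 0*(⅛) = 0)
L = 1/107 (L = 1/(-9 + 116) = 1/107 ≈ 0.0093458)
M(s) = 3 + s (M(s) = s + 3 = 3 + s)
L*M(5) + Q(x, 1) = (3 + 5)/107 + 0 = (1/107)*8 + 0 = 8/107 + 0 = 8/107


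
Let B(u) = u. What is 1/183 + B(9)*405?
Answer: 667036/183 ≈ 3645.0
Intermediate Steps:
1/183 + B(9)*405 = 1/183 + 9*405 = 1/183 + 3645 = 667036/183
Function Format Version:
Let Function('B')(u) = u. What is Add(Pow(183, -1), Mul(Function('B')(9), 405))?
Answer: Rational(667036, 183) ≈ 3645.0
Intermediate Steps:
Add(Pow(183, -1), Mul(Function('B')(9), 405)) = Add(Pow(183, -1), Mul(9, 405)) = Add(Rational(1, 183), 3645) = Rational(667036, 183)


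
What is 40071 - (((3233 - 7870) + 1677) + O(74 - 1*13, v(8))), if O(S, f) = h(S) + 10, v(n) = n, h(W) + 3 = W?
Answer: 42963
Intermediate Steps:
h(W) = -3 + W
O(S, f) = 7 + S (O(S, f) = (-3 + S) + 10 = 7 + S)
40071 - (((3233 - 7870) + 1677) + O(74 - 1*13, v(8))) = 40071 - (((3233 - 7870) + 1677) + (7 + (74 - 1*13))) = 40071 - ((-4637 + 1677) + (7 + (74 - 13))) = 40071 - (-2960 + (7 + 61)) = 40071 - (-2960 + 68) = 40071 - 1*(-2892) = 40071 + 2892 = 42963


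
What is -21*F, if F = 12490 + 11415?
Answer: -502005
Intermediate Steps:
F = 23905
-21*F = -21*23905 = -502005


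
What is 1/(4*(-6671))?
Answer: -1/26684 ≈ -3.7476e-5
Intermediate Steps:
1/(4*(-6671)) = 1/(-26684) = -1/26684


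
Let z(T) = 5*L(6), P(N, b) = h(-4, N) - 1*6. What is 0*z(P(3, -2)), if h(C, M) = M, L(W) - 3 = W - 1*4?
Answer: 0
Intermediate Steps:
L(W) = -1 + W (L(W) = 3 + (W - 1*4) = 3 + (W - 4) = 3 + (-4 + W) = -1 + W)
P(N, b) = -6 + N (P(N, b) = N - 1*6 = N - 6 = -6 + N)
z(T) = 25 (z(T) = 5*(-1 + 6) = 5*5 = 25)
0*z(P(3, -2)) = 0*25 = 0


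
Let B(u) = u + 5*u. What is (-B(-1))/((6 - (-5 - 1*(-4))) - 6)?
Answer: 6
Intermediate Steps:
B(u) = 6*u
(-B(-1))/((6 - (-5 - 1*(-4))) - 6) = (-6*(-1))/((6 - (-5 - 1*(-4))) - 6) = (-1*(-6))/((6 - (-5 + 4)) - 6) = 6/((6 - 1*(-1)) - 6) = 6/((6 + 1) - 6) = 6/(7 - 6) = 6/1 = 6*1 = 6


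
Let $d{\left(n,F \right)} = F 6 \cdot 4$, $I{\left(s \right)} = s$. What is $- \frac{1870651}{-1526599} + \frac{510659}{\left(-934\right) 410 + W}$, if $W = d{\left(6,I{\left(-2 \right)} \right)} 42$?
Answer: $- \frac{59453192385}{587673444644} \approx -0.10117$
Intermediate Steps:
$d{\left(n,F \right)} = 24 F$ ($d{\left(n,F \right)} = 6 F 4 = 24 F$)
$W = -2016$ ($W = 24 \left(-2\right) 42 = \left(-48\right) 42 = -2016$)
$- \frac{1870651}{-1526599} + \frac{510659}{\left(-934\right) 410 + W} = - \frac{1870651}{-1526599} + \frac{510659}{\left(-934\right) 410 - 2016} = \left(-1870651\right) \left(- \frac{1}{1526599}\right) + \frac{510659}{-382940 - 2016} = \frac{1870651}{1526599} + \frac{510659}{-384956} = \frac{1870651}{1526599} + 510659 \left(- \frac{1}{384956}\right) = \frac{1870651}{1526599} - \frac{510659}{384956} = - \frac{59453192385}{587673444644}$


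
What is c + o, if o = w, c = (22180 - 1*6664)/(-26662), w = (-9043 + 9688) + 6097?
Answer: 89869844/13331 ≈ 6741.4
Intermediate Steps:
w = 6742 (w = 645 + 6097 = 6742)
c = -7758/13331 (c = (22180 - 6664)*(-1/26662) = 15516*(-1/26662) = -7758/13331 ≈ -0.58195)
o = 6742
c + o = -7758/13331 + 6742 = 89869844/13331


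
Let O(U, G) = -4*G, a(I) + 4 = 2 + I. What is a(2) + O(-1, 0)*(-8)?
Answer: 0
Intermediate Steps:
a(I) = -2 + I (a(I) = -4 + (2 + I) = -2 + I)
a(2) + O(-1, 0)*(-8) = (-2 + 2) - 4*0*(-8) = 0 + 0*(-8) = 0 + 0 = 0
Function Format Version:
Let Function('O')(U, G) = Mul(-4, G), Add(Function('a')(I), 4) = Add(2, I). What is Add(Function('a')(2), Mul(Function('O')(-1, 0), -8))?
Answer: 0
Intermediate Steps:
Function('a')(I) = Add(-2, I) (Function('a')(I) = Add(-4, Add(2, I)) = Add(-2, I))
Add(Function('a')(2), Mul(Function('O')(-1, 0), -8)) = Add(Add(-2, 2), Mul(Mul(-4, 0), -8)) = Add(0, Mul(0, -8)) = Add(0, 0) = 0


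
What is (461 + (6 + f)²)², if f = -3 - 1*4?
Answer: 213444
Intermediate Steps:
f = -7 (f = -3 - 4 = -7)
(461 + (6 + f)²)² = (461 + (6 - 7)²)² = (461 + (-1)²)² = (461 + 1)² = 462² = 213444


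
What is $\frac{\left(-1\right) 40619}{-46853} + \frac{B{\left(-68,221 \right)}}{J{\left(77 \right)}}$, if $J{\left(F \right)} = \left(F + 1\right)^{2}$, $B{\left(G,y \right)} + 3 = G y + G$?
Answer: $- \frac{153435817}{95017884} \approx -1.6148$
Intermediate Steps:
$B{\left(G,y \right)} = -3 + G + G y$ ($B{\left(G,y \right)} = -3 + \left(G y + G\right) = -3 + \left(G + G y\right) = -3 + G + G y$)
$J{\left(F \right)} = \left(1 + F\right)^{2}$
$\frac{\left(-1\right) 40619}{-46853} + \frac{B{\left(-68,221 \right)}}{J{\left(77 \right)}} = \frac{\left(-1\right) 40619}{-46853} + \frac{-3 - 68 - 15028}{\left(1 + 77\right)^{2}} = \left(-40619\right) \left(- \frac{1}{46853}\right) + \frac{-3 - 68 - 15028}{78^{2}} = \frac{40619}{46853} - \frac{15099}{6084} = \frac{40619}{46853} - \frac{5033}{2028} = - \frac{153435817}{95017884}$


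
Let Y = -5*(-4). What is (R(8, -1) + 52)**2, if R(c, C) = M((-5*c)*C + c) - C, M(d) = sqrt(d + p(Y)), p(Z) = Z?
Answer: 2877 + 212*sqrt(17) ≈ 3751.1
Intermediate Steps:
Y = 20
M(d) = sqrt(20 + d) (M(d) = sqrt(d + 20) = sqrt(20 + d))
R(c, C) = sqrt(20 + c - 5*C*c) - C (R(c, C) = sqrt(20 + ((-5*c)*C + c)) - C = sqrt(20 + (-5*C*c + c)) - C = sqrt(20 + (c - 5*C*c)) - C = sqrt(20 + c - 5*C*c) - C)
(R(8, -1) + 52)**2 = ((sqrt(20 - 1*8*(-1 + 5*(-1))) - 1*(-1)) + 52)**2 = ((sqrt(20 - 1*8*(-1 - 5)) + 1) + 52)**2 = ((sqrt(20 - 1*8*(-6)) + 1) + 52)**2 = ((sqrt(20 + 48) + 1) + 52)**2 = ((sqrt(68) + 1) + 52)**2 = ((2*sqrt(17) + 1) + 52)**2 = ((1 + 2*sqrt(17)) + 52)**2 = (53 + 2*sqrt(17))**2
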